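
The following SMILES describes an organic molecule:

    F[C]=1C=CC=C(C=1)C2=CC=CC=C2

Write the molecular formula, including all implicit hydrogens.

Walk through each heavy atom and fill implicit hydrogens from standard valence (C 4, N 3, O 2, S 2, halogen 1):
  atom 1: F (halogen, monovalent) → 0 H
  atom 2: C with explicit H count 0
  atom 3: C, bond orders sum to 3 (valence 4) → 1 H
  atom 4: C, bond orders sum to 3 (valence 4) → 1 H
  atom 5: C, bond orders sum to 3 (valence 4) → 1 H
  atom 6: C, bond orders sum to 4 (valence 4) → 0 H
  atom 7: C, bond orders sum to 3 (valence 4) → 1 H
  atom 8: C, bond orders sum to 4 (valence 4) → 0 H
  atom 9: C, bond orders sum to 3 (valence 4) → 1 H
  atom 10: C, bond orders sum to 3 (valence 4) → 1 H
  atom 11: C, bond orders sum to 3 (valence 4) → 1 H
  atom 12: C, bond orders sum to 3 (valence 4) → 1 H
  atom 13: C, bond orders sum to 3 (valence 4) → 1 H
Totals → C:12, H:9, F:1.

C12H9F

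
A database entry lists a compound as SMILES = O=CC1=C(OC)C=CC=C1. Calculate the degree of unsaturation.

Degree of unsaturation = (number of rings) + (number of π bonds).
Ring closures in the SMILES: 1.
π bonds: 4 double bonds (each 1 DoU) → 4 DoU from unsaturation.
Total DoU = 1 + 4 = 5.

5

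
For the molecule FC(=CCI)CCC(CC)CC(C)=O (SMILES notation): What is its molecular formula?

C11H18FIO

Walk through each heavy atom and fill implicit hydrogens from standard valence (C 4, N 3, O 2, S 2, halogen 1):
  atom 1: F (halogen, monovalent) → 0 H
  atom 2: C, bond orders sum to 4 (valence 4) → 0 H
  atom 3: C, bond orders sum to 3 (valence 4) → 1 H
  atom 4: C, bond orders sum to 2 (valence 4) → 2 H
  atom 5: I (halogen, monovalent) → 0 H
  atom 6: C, bond orders sum to 2 (valence 4) → 2 H
  atom 7: C, bond orders sum to 2 (valence 4) → 2 H
  atom 8: C, bond orders sum to 3 (valence 4) → 1 H
  atom 9: C, bond orders sum to 2 (valence 4) → 2 H
  atom 10: C, bond orders sum to 1 (valence 4) → 3 H
  atom 11: C, bond orders sum to 2 (valence 4) → 2 H
  atom 12: C, bond orders sum to 4 (valence 4) → 0 H
  atom 13: C, bond orders sum to 1 (valence 4) → 3 H
  atom 14: O, bond orders sum to 2 (valence 2) → 0 H
Totals → C:11, H:18, F:1, I:1, O:1.
In Hill order: C11H18FIO.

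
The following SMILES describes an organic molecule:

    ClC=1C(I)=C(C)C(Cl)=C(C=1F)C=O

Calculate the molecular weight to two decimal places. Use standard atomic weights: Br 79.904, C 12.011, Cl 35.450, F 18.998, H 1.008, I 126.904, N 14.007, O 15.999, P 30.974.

332.92 g/mol

First, the molecular formula is C8H4Cl2FIO (counting implicit H from valence).
  C: 8 × 12.011 = 96.088
  Cl: 2 × 35.450 = 70.900
  F: 1 × 18.998 = 18.998
  H: 4 × 1.008 = 4.032
  I: 1 × 126.904 = 126.904
  O: 1 × 15.999 = 15.999
Sum: 8×12.011 + 2×35.450 + 1×18.998 + 4×1.008 + 1×126.904 + 1×15.999 = 332.921 → 332.92 g/mol.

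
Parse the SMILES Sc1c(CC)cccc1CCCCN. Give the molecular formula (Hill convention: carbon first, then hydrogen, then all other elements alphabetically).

C12H19NS

Walk through each heavy atom and fill implicit hydrogens from standard valence (C 4, N 3, O 2, S 2, halogen 1); for lowercase aromatic atoms, an aromatic c carries 1 H when it has two neighbours and 0 H with three, and aromatic n carries 0 H:
  atom 1: S, bond orders sum to 1 (valence 2) → 1 H
  atom 2: aromatic c, 3 neighbours → 0 H
  atom 3: aromatic c, 3 neighbours → 0 H
  atom 4: C, bond orders sum to 2 (valence 4) → 2 H
  atom 5: C, bond orders sum to 1 (valence 4) → 3 H
  atom 6: aromatic c, 2 neighbours → 1 H
  atom 7: aromatic c, 2 neighbours → 1 H
  atom 8: aromatic c, 2 neighbours → 1 H
  atom 9: aromatic c, 3 neighbours → 0 H
  atom 10: C, bond orders sum to 2 (valence 4) → 2 H
  atom 11: C, bond orders sum to 2 (valence 4) → 2 H
  atom 12: C, bond orders sum to 2 (valence 4) → 2 H
  atom 13: C, bond orders sum to 2 (valence 4) → 2 H
  atom 14: N, bond orders sum to 1 (valence 3) → 2 H
Totals → C:12, H:19, N:1, S:1.
In Hill order: C12H19NS.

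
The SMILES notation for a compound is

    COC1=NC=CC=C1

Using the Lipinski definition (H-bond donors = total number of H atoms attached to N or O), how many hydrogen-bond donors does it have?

Donors: find every N or O and count the H atoms it carries.
  atom 2 (O): bond orders sum to 2 → 0 H
  atom 4 (N): bond orders sum to 3 → 0 H
Lipinski HBD = 0.

0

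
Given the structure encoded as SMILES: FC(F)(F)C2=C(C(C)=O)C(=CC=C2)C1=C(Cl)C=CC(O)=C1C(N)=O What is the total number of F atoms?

Scan the SMILES for F atoms (remember two-letter symbols like Cl and Br are single atoms).
Fluorine count: 3.

3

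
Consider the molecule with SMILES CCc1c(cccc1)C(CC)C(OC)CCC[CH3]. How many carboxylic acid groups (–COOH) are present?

Scan the SMILES for the carboxylic acid motif — none present.
Groups that are present: 1 ether.

0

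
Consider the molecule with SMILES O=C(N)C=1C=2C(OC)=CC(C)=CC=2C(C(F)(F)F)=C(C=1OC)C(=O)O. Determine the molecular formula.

Walk through each heavy atom and fill implicit hydrogens from standard valence (C 4, N 3, O 2, S 2, halogen 1):
  atom 1: O, bond orders sum to 2 (valence 2) → 0 H
  atom 2: C, bond orders sum to 4 (valence 4) → 0 H
  atom 3: N, bond orders sum to 1 (valence 3) → 2 H
  atom 4: C, bond orders sum to 4 (valence 4) → 0 H
  atom 5: C, bond orders sum to 4 (valence 4) → 0 H
  atom 6: C, bond orders sum to 4 (valence 4) → 0 H
  atom 7: O, bond orders sum to 2 (valence 2) → 0 H
  atom 8: C, bond orders sum to 1 (valence 4) → 3 H
  atom 9: C, bond orders sum to 3 (valence 4) → 1 H
  atom 10: C, bond orders sum to 4 (valence 4) → 0 H
  atom 11: C, bond orders sum to 1 (valence 4) → 3 H
  atom 12: C, bond orders sum to 3 (valence 4) → 1 H
  atom 13: C, bond orders sum to 4 (valence 4) → 0 H
  atom 14: C, bond orders sum to 4 (valence 4) → 0 H
  atom 15: C, bond orders sum to 4 (valence 4) → 0 H
  atom 16: F (halogen, monovalent) → 0 H
  atom 17: F (halogen, monovalent) → 0 H
  atom 18: F (halogen, monovalent) → 0 H
  atom 19: C, bond orders sum to 4 (valence 4) → 0 H
  atom 20: C, bond orders sum to 4 (valence 4) → 0 H
  atom 21: O, bond orders sum to 2 (valence 2) → 0 H
  atom 22: C, bond orders sum to 1 (valence 4) → 3 H
  atom 23: C, bond orders sum to 4 (valence 4) → 0 H
  atom 24: O, bond orders sum to 2 (valence 2) → 0 H
  atom 25: O, bond orders sum to 1 (valence 2) → 1 H
Totals → C:16, H:14, F:3, N:1, O:5.

C16H14F3NO5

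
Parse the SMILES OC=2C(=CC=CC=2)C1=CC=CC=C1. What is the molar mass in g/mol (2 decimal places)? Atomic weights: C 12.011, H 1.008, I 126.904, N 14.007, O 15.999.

170.21 g/mol

First, the molecular formula is C12H10O (counting implicit H from valence).
  C: 12 × 12.011 = 144.132
  H: 10 × 1.008 = 10.080
  O: 1 × 15.999 = 15.999
Sum: 12×12.011 + 10×1.008 + 1×15.999 = 170.211 → 170.21 g/mol.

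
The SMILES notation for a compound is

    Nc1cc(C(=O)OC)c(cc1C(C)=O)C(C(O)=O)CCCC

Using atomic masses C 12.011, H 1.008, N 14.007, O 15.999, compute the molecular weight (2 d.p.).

307.35 g/mol

First, the molecular formula is C16H21NO5 (counting implicit H from valence).
  C: 16 × 12.011 = 192.176
  H: 21 × 1.008 = 21.168
  N: 1 × 14.007 = 14.007
  O: 5 × 15.999 = 79.995
Sum: 16×12.011 + 21×1.008 + 1×14.007 + 5×15.999 = 307.346 → 307.35 g/mol.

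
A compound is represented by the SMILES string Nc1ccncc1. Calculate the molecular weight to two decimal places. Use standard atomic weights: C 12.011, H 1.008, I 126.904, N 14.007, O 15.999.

First, the molecular formula is C5H6N2 (counting implicit H from valence).
  C: 5 × 12.011 = 60.055
  H: 6 × 1.008 = 6.048
  N: 2 × 14.007 = 28.014
Sum: 5×12.011 + 6×1.008 + 2×14.007 = 94.117 → 94.12 g/mol.

94.12 g/mol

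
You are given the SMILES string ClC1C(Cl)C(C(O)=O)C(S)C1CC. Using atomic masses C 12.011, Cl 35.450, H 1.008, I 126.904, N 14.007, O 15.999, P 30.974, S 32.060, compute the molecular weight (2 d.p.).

243.14 g/mol

First, the molecular formula is C8H12Cl2O2S (counting implicit H from valence).
  C: 8 × 12.011 = 96.088
  Cl: 2 × 35.450 = 70.900
  H: 12 × 1.008 = 12.096
  O: 2 × 15.999 = 31.998
  S: 1 × 32.060 = 32.060
Sum: 8×12.011 + 2×35.450 + 12×1.008 + 2×15.999 + 1×32.060 = 243.142 → 243.14 g/mol.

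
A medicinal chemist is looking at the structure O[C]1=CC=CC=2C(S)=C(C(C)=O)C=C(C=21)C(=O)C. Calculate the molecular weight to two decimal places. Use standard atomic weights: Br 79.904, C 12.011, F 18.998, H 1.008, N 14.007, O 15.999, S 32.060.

260.31 g/mol

First, the molecular formula is C14H12O3S (counting implicit H from valence).
  C: 14 × 12.011 = 168.154
  H: 12 × 1.008 = 12.096
  O: 3 × 15.999 = 47.997
  S: 1 × 32.060 = 32.060
Sum: 14×12.011 + 12×1.008 + 3×15.999 + 1×32.060 = 260.307 → 260.31 g/mol.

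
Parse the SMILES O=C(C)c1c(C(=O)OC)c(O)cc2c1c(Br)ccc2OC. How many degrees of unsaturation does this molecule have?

Molecular formula: C15H13BrO5.
DoU = (2C + 2 + N − H − X) / 2, where X is the halogen count and O/S are ignored.
    = (2·15 + 2 + 0 − 13 − 1) / 2 = 18 / 2 = 9.

9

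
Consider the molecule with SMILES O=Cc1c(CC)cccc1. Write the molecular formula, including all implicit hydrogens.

C9H10O

Walk through each heavy atom and fill implicit hydrogens from standard valence (C 4, N 3, O 2, S 2, halogen 1); for lowercase aromatic atoms, an aromatic c carries 1 H when it has two neighbours and 0 H with three, and aromatic n carries 0 H:
  atom 1: O, bond orders sum to 2 (valence 2) → 0 H
  atom 2: C, bond orders sum to 3 (valence 4) → 1 H
  atom 3: aromatic c, 3 neighbours → 0 H
  atom 4: aromatic c, 3 neighbours → 0 H
  atom 5: C, bond orders sum to 2 (valence 4) → 2 H
  atom 6: C, bond orders sum to 1 (valence 4) → 3 H
  atom 7: aromatic c, 2 neighbours → 1 H
  atom 8: aromatic c, 2 neighbours → 1 H
  atom 9: aromatic c, 2 neighbours → 1 H
  atom 10: aromatic c, 2 neighbours → 1 H
Totals → C:9, H:10, O:1.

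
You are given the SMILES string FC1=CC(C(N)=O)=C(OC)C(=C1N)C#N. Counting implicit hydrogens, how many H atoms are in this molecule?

8

Walk through each heavy atom and fill implicit hydrogens from standard valence (C 4, N 3, O 2, S 2, halogen 1):
  atom 1: F (halogen, monovalent) → 0 H
  atom 2: C, bond orders sum to 4 (valence 4) → 0 H
  atom 3: C, bond orders sum to 3 (valence 4) → 1 H
  atom 4: C, bond orders sum to 4 (valence 4) → 0 H
  atom 5: C, bond orders sum to 4 (valence 4) → 0 H
  atom 6: N, bond orders sum to 1 (valence 3) → 2 H
  atom 7: O, bond orders sum to 2 (valence 2) → 0 H
  atom 8: C, bond orders sum to 4 (valence 4) → 0 H
  atom 9: O, bond orders sum to 2 (valence 2) → 0 H
  atom 10: C, bond orders sum to 1 (valence 4) → 3 H
  atom 11: C, bond orders sum to 4 (valence 4) → 0 H
  atom 12: C, bond orders sum to 4 (valence 4) → 0 H
  atom 13: N, bond orders sum to 1 (valence 3) → 2 H
  atom 14: C, bond orders sum to 4 (valence 4) → 0 H
  atom 15: N, bond orders sum to 3 (valence 3) → 0 H
Total hydrogens: 8.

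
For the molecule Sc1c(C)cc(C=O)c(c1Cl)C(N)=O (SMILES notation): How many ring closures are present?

1

In SMILES, each pair of matching ring-closure digits denotes one ring-closing bond; the number of such bonds equals the number of independent rings.
Ring-closure bonds here: 1.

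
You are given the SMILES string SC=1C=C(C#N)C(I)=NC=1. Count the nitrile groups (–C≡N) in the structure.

The nitrile motif appears at heavy-atom position 5 in the SMILES.
Other groups present: 1 thiol.
Nitrile count: 1.

1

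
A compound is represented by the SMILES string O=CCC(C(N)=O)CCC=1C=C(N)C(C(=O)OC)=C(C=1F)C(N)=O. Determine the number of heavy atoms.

24

Every atom symbol written in the SMILES (organic subset) is one heavy atom; implicit H are not written.
Heavy atoms by element → C:15, F:1, N:3, O:5.
Total: 24.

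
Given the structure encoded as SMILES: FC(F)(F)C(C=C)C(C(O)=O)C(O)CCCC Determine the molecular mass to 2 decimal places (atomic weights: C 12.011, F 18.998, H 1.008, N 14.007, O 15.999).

First, the molecular formula is C11H17F3O3 (counting implicit H from valence).
  C: 11 × 12.011 = 132.121
  F: 3 × 18.998 = 56.994
  H: 17 × 1.008 = 17.136
  O: 3 × 15.999 = 47.997
Sum: 11×12.011 + 3×18.998 + 17×1.008 + 3×15.999 = 254.248 → 254.25 g/mol.

254.25 g/mol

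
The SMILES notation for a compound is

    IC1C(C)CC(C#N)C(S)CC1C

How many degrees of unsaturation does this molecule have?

Degree of unsaturation = (number of rings) + (number of π bonds).
Ring closures in the SMILES: 1.
π bonds: 1 triple bond (each 2 DoU) → 2 DoU from unsaturation.
Total DoU = 1 + 2 = 3.

3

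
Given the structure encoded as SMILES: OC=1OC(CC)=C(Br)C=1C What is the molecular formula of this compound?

Walk through each heavy atom and fill implicit hydrogens from standard valence (C 4, N 3, O 2, S 2, halogen 1):
  atom 1: O, bond orders sum to 1 (valence 2) → 1 H
  atom 2: C, bond orders sum to 4 (valence 4) → 0 H
  atom 3: O, bond orders sum to 2 (valence 2) → 0 H
  atom 4: C, bond orders sum to 4 (valence 4) → 0 H
  atom 5: C, bond orders sum to 2 (valence 4) → 2 H
  atom 6: C, bond orders sum to 1 (valence 4) → 3 H
  atom 7: C, bond orders sum to 4 (valence 4) → 0 H
  atom 8: Br (halogen, monovalent) → 0 H
  atom 9: C, bond orders sum to 4 (valence 4) → 0 H
  atom 10: C, bond orders sum to 1 (valence 4) → 3 H
Totals → C:7, H:9, Br:1, O:2.
In Hill order: C7H9BrO2.

C7H9BrO2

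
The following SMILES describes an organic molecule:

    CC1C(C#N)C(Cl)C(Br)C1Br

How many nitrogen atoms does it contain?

Scan the SMILES for N atoms (remember two-letter symbols like Cl and Br are single atoms).
Nitrogen count: 1.

1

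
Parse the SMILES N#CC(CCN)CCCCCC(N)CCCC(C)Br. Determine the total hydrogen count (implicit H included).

30

Walk through each heavy atom and fill implicit hydrogens from standard valence (C 4, N 3, O 2, S 2, halogen 1):
  atom 1: N, bond orders sum to 3 (valence 3) → 0 H
  atom 2: C, bond orders sum to 4 (valence 4) → 0 H
  atom 3: C, bond orders sum to 3 (valence 4) → 1 H
  atom 4: C, bond orders sum to 2 (valence 4) → 2 H
  atom 5: C, bond orders sum to 2 (valence 4) → 2 H
  atom 6: N, bond orders sum to 1 (valence 3) → 2 H
  atom 7: C, bond orders sum to 2 (valence 4) → 2 H
  atom 8: C, bond orders sum to 2 (valence 4) → 2 H
  atom 9: C, bond orders sum to 2 (valence 4) → 2 H
  atom 10: C, bond orders sum to 2 (valence 4) → 2 H
  atom 11: C, bond orders sum to 2 (valence 4) → 2 H
  atom 12: C, bond orders sum to 3 (valence 4) → 1 H
  atom 13: N, bond orders sum to 1 (valence 3) → 2 H
  atom 14: C, bond orders sum to 2 (valence 4) → 2 H
  atom 15: C, bond orders sum to 2 (valence 4) → 2 H
  atom 16: C, bond orders sum to 2 (valence 4) → 2 H
  atom 17: C, bond orders sum to 3 (valence 4) → 1 H
  atom 18: C, bond orders sum to 1 (valence 4) → 3 H
  atom 19: Br (halogen, monovalent) → 0 H
Total hydrogens: 30.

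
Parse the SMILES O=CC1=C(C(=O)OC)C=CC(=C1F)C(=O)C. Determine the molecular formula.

Walk through each heavy atom and fill implicit hydrogens from standard valence (C 4, N 3, O 2, S 2, halogen 1):
  atom 1: O, bond orders sum to 2 (valence 2) → 0 H
  atom 2: C, bond orders sum to 3 (valence 4) → 1 H
  atom 3: C, bond orders sum to 4 (valence 4) → 0 H
  atom 4: C, bond orders sum to 4 (valence 4) → 0 H
  atom 5: C, bond orders sum to 4 (valence 4) → 0 H
  atom 6: O, bond orders sum to 2 (valence 2) → 0 H
  atom 7: O, bond orders sum to 2 (valence 2) → 0 H
  atom 8: C, bond orders sum to 1 (valence 4) → 3 H
  atom 9: C, bond orders sum to 3 (valence 4) → 1 H
  atom 10: C, bond orders sum to 3 (valence 4) → 1 H
  atom 11: C, bond orders sum to 4 (valence 4) → 0 H
  atom 12: C, bond orders sum to 4 (valence 4) → 0 H
  atom 13: F (halogen, monovalent) → 0 H
  atom 14: C, bond orders sum to 4 (valence 4) → 0 H
  atom 15: O, bond orders sum to 2 (valence 2) → 0 H
  atom 16: C, bond orders sum to 1 (valence 4) → 3 H
Totals → C:11, H:9, F:1, O:4.
In Hill order: C11H9FO4.

C11H9FO4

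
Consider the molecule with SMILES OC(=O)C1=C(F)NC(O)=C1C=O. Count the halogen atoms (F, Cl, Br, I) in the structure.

Halogen atoms appear at heavy-atom position 6 (1×F).
Other groups present: 1 aldehyde, 1 carboxylic acid, 1 hydroxyl.
Halogen count: 1.

1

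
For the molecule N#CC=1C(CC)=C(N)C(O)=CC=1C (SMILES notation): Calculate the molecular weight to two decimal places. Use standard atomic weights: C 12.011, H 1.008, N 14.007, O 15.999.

176.22 g/mol

First, the molecular formula is C10H12N2O (counting implicit H from valence).
  C: 10 × 12.011 = 120.110
  H: 12 × 1.008 = 12.096
  N: 2 × 14.007 = 28.014
  O: 1 × 15.999 = 15.999
Sum: 10×12.011 + 12×1.008 + 2×14.007 + 1×15.999 = 176.219 → 176.22 g/mol.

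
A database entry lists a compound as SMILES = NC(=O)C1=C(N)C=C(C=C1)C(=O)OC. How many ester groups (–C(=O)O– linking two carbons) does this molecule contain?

The ester motif appears at heavy-atom position 11 in the SMILES.
Other groups present: 1 amide, 1 primary amine.
Ester count: 1.

1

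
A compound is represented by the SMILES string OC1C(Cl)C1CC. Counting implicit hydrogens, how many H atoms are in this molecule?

9

Walk through each heavy atom and fill implicit hydrogens from standard valence (C 4, N 3, O 2, S 2, halogen 1):
  atom 1: O, bond orders sum to 1 (valence 2) → 1 H
  atom 2: C, bond orders sum to 3 (valence 4) → 1 H
  atom 3: C, bond orders sum to 3 (valence 4) → 1 H
  atom 4: Cl (halogen, monovalent) → 0 H
  atom 5: C, bond orders sum to 3 (valence 4) → 1 H
  atom 6: C, bond orders sum to 2 (valence 4) → 2 H
  atom 7: C, bond orders sum to 1 (valence 4) → 3 H
Total hydrogens: 9.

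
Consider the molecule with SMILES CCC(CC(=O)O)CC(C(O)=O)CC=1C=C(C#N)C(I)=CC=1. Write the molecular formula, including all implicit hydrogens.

C16H18INO4

Walk through each heavy atom and fill implicit hydrogens from standard valence (C 4, N 3, O 2, S 2, halogen 1):
  atom 1: C, bond orders sum to 1 (valence 4) → 3 H
  atom 2: C, bond orders sum to 2 (valence 4) → 2 H
  atom 3: C, bond orders sum to 3 (valence 4) → 1 H
  atom 4: C, bond orders sum to 2 (valence 4) → 2 H
  atom 5: C, bond orders sum to 4 (valence 4) → 0 H
  atom 6: O, bond orders sum to 2 (valence 2) → 0 H
  atom 7: O, bond orders sum to 1 (valence 2) → 1 H
  atom 8: C, bond orders sum to 2 (valence 4) → 2 H
  atom 9: C, bond orders sum to 3 (valence 4) → 1 H
  atom 10: C, bond orders sum to 4 (valence 4) → 0 H
  atom 11: O, bond orders sum to 1 (valence 2) → 1 H
  atom 12: O, bond orders sum to 2 (valence 2) → 0 H
  atom 13: C, bond orders sum to 2 (valence 4) → 2 H
  atom 14: C, bond orders sum to 4 (valence 4) → 0 H
  atom 15: C, bond orders sum to 3 (valence 4) → 1 H
  atom 16: C, bond orders sum to 4 (valence 4) → 0 H
  atom 17: C, bond orders sum to 4 (valence 4) → 0 H
  atom 18: N, bond orders sum to 3 (valence 3) → 0 H
  atom 19: C, bond orders sum to 4 (valence 4) → 0 H
  atom 20: I (halogen, monovalent) → 0 H
  atom 21: C, bond orders sum to 3 (valence 4) → 1 H
  atom 22: C, bond orders sum to 3 (valence 4) → 1 H
Totals → C:16, H:18, I:1, N:1, O:4.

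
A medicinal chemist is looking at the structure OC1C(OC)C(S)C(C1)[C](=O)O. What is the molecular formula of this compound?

C7H12O4S

Walk through each heavy atom and fill implicit hydrogens from standard valence (C 4, N 3, O 2, S 2, halogen 1):
  atom 1: O, bond orders sum to 1 (valence 2) → 1 H
  atom 2: C, bond orders sum to 3 (valence 4) → 1 H
  atom 3: C, bond orders sum to 3 (valence 4) → 1 H
  atom 4: O, bond orders sum to 2 (valence 2) → 0 H
  atom 5: C, bond orders sum to 1 (valence 4) → 3 H
  atom 6: C, bond orders sum to 3 (valence 4) → 1 H
  atom 7: S, bond orders sum to 1 (valence 2) → 1 H
  atom 8: C, bond orders sum to 3 (valence 4) → 1 H
  atom 9: C, bond orders sum to 2 (valence 4) → 2 H
  atom 10: C with explicit H count 0
  atom 11: O, bond orders sum to 2 (valence 2) → 0 H
  atom 12: O, bond orders sum to 1 (valence 2) → 1 H
Totals → C:7, H:12, O:4, S:1.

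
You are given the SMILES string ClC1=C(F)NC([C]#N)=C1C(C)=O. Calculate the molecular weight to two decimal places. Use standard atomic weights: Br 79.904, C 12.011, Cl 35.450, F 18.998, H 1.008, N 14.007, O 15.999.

186.57 g/mol

First, the molecular formula is C7H4ClFN2O (counting implicit H from valence).
  C: 7 × 12.011 = 84.077
  Cl: 1 × 35.450 = 35.450
  F: 1 × 18.998 = 18.998
  H: 4 × 1.008 = 4.032
  N: 2 × 14.007 = 28.014
  O: 1 × 15.999 = 15.999
Sum: 7×12.011 + 1×35.450 + 1×18.998 + 4×1.008 + 2×14.007 + 1×15.999 = 186.570 → 186.57 g/mol.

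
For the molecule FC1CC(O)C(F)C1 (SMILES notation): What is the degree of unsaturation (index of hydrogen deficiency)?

Degree of unsaturation = (number of rings) + (number of π bonds).
Ring closures in the SMILES: 1.
π bonds: none → 0 DoU from unsaturation.
Total DoU = 1 + 0 = 1.

1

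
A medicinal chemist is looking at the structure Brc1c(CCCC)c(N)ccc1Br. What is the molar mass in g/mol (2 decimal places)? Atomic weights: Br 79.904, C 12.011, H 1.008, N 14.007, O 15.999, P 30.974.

First, the molecular formula is C10H13Br2N (counting implicit H from valence).
  Br: 2 × 79.904 = 159.808
  C: 10 × 12.011 = 120.110
  H: 13 × 1.008 = 13.104
  N: 1 × 14.007 = 14.007
Sum: 2×79.904 + 10×12.011 + 13×1.008 + 1×14.007 = 307.029 → 307.03 g/mol.

307.03 g/mol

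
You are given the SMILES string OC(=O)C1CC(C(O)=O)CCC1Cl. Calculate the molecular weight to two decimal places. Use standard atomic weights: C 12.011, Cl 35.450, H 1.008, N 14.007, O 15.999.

First, the molecular formula is C8H11ClO4 (counting implicit H from valence).
  C: 8 × 12.011 = 96.088
  Cl: 1 × 35.450 = 35.450
  H: 11 × 1.008 = 11.088
  O: 4 × 15.999 = 63.996
Sum: 8×12.011 + 1×35.450 + 11×1.008 + 4×15.999 = 206.622 → 206.62 g/mol.

206.62 g/mol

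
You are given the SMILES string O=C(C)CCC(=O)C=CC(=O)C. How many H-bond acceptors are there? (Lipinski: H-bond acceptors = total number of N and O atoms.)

3

N atoms: 0; O atoms: 3.
Lipinski HBA = 0 + 3 = 3.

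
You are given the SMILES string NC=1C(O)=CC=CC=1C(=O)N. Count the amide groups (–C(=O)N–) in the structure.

1

The amide motif appears at heavy-atom position 9 in the SMILES.
Other groups present: 1 hydroxyl, 1 primary amine.
Amide count: 1.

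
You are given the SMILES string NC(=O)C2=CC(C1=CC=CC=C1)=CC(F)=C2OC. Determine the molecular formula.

Walk through each heavy atom and fill implicit hydrogens from standard valence (C 4, N 3, O 2, S 2, halogen 1):
  atom 1: N, bond orders sum to 1 (valence 3) → 2 H
  atom 2: C, bond orders sum to 4 (valence 4) → 0 H
  atom 3: O, bond orders sum to 2 (valence 2) → 0 H
  atom 4: C, bond orders sum to 4 (valence 4) → 0 H
  atom 5: C, bond orders sum to 3 (valence 4) → 1 H
  atom 6: C, bond orders sum to 4 (valence 4) → 0 H
  atom 7: C, bond orders sum to 4 (valence 4) → 0 H
  atom 8: C, bond orders sum to 3 (valence 4) → 1 H
  atom 9: C, bond orders sum to 3 (valence 4) → 1 H
  atom 10: C, bond orders sum to 3 (valence 4) → 1 H
  atom 11: C, bond orders sum to 3 (valence 4) → 1 H
  atom 12: C, bond orders sum to 3 (valence 4) → 1 H
  atom 13: C, bond orders sum to 3 (valence 4) → 1 H
  atom 14: C, bond orders sum to 4 (valence 4) → 0 H
  atom 15: F (halogen, monovalent) → 0 H
  atom 16: C, bond orders sum to 4 (valence 4) → 0 H
  atom 17: O, bond orders sum to 2 (valence 2) → 0 H
  atom 18: C, bond orders sum to 1 (valence 4) → 3 H
Totals → C:14, H:12, F:1, N:1, O:2.
In Hill order: C14H12FNO2.

C14H12FNO2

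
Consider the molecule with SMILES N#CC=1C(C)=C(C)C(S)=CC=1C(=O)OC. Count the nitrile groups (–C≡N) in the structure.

1

The nitrile motif appears at heavy-atom position 2 in the SMILES.
Other groups present: 1 ester, 1 thiol.
Nitrile count: 1.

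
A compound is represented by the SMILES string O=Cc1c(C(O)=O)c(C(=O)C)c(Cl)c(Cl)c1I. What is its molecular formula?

Walk through each heavy atom and fill implicit hydrogens from standard valence (C 4, N 3, O 2, S 2, halogen 1); for lowercase aromatic atoms, an aromatic c carries 1 H when it has two neighbours and 0 H with three, and aromatic n carries 0 H:
  atom 1: O, bond orders sum to 2 (valence 2) → 0 H
  atom 2: C, bond orders sum to 3 (valence 4) → 1 H
  atom 3: aromatic c, 3 neighbours → 0 H
  atom 4: aromatic c, 3 neighbours → 0 H
  atom 5: C, bond orders sum to 4 (valence 4) → 0 H
  atom 6: O, bond orders sum to 1 (valence 2) → 1 H
  atom 7: O, bond orders sum to 2 (valence 2) → 0 H
  atom 8: aromatic c, 3 neighbours → 0 H
  atom 9: C, bond orders sum to 4 (valence 4) → 0 H
  atom 10: O, bond orders sum to 2 (valence 2) → 0 H
  atom 11: C, bond orders sum to 1 (valence 4) → 3 H
  atom 12: aromatic c, 3 neighbours → 0 H
  atom 13: Cl (halogen, monovalent) → 0 H
  atom 14: aromatic c, 3 neighbours → 0 H
  atom 15: Cl (halogen, monovalent) → 0 H
  atom 16: aromatic c, 3 neighbours → 0 H
  atom 17: I (halogen, monovalent) → 0 H
Totals → C:10, H:5, Cl:2, I:1, O:4.

C10H5Cl2IO4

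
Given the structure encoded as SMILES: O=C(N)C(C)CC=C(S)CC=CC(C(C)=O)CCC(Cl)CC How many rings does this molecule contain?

0

In SMILES, each pair of matching ring-closure digits denotes one ring-closing bond; the number of such bonds equals the number of independent rings.
Ring-closure bonds here: 0.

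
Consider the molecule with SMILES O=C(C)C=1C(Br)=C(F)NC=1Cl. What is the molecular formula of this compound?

Walk through each heavy atom and fill implicit hydrogens from standard valence (C 4, N 3, O 2, S 2, halogen 1):
  atom 1: O, bond orders sum to 2 (valence 2) → 0 H
  atom 2: C, bond orders sum to 4 (valence 4) → 0 H
  atom 3: C, bond orders sum to 1 (valence 4) → 3 H
  atom 4: C, bond orders sum to 4 (valence 4) → 0 H
  atom 5: C, bond orders sum to 4 (valence 4) → 0 H
  atom 6: Br (halogen, monovalent) → 0 H
  atom 7: C, bond orders sum to 4 (valence 4) → 0 H
  atom 8: F (halogen, monovalent) → 0 H
  atom 9: N, bond orders sum to 2 (valence 3) → 1 H
  atom 10: C, bond orders sum to 4 (valence 4) → 0 H
  atom 11: Cl (halogen, monovalent) → 0 H
Totals → C:6, H:4, Br:1, Cl:1, F:1, N:1, O:1.

C6H4BrClFNO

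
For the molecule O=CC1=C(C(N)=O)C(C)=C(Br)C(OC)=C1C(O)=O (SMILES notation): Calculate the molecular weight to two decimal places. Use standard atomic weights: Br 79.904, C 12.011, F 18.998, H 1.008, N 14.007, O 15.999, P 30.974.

316.11 g/mol

First, the molecular formula is C11H10BrNO5 (counting implicit H from valence).
  Br: 1 × 79.904 = 79.904
  C: 11 × 12.011 = 132.121
  H: 10 × 1.008 = 10.080
  N: 1 × 14.007 = 14.007
  O: 5 × 15.999 = 79.995
Sum: 1×79.904 + 11×12.011 + 10×1.008 + 1×14.007 + 5×15.999 = 316.107 → 316.11 g/mol.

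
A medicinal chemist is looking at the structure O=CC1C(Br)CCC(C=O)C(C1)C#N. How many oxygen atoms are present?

Scan the SMILES for O atoms (remember two-letter symbols like Cl and Br are single atoms).
Oxygen count: 2.

2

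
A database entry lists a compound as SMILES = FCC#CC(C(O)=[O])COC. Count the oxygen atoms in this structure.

3

Scan the SMILES for O atoms (remember two-letter symbols like Cl and Br are single atoms).
Oxygen count: 3.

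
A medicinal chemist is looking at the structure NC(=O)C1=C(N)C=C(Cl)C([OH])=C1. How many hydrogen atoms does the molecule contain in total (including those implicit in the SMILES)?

Walk through each heavy atom and fill implicit hydrogens from standard valence (C 4, N 3, O 2, S 2, halogen 1):
  atom 1: N, bond orders sum to 1 (valence 3) → 2 H
  atom 2: C, bond orders sum to 4 (valence 4) → 0 H
  atom 3: O, bond orders sum to 2 (valence 2) → 0 H
  atom 4: C, bond orders sum to 4 (valence 4) → 0 H
  atom 5: C, bond orders sum to 4 (valence 4) → 0 H
  atom 6: N, bond orders sum to 1 (valence 3) → 2 H
  atom 7: C, bond orders sum to 3 (valence 4) → 1 H
  atom 8: C, bond orders sum to 4 (valence 4) → 0 H
  atom 9: Cl (halogen, monovalent) → 0 H
  atom 10: C, bond orders sum to 4 (valence 4) → 0 H
  atom 11: O with explicit H count 1
  atom 12: C, bond orders sum to 3 (valence 4) → 1 H
Total hydrogens: 7.

7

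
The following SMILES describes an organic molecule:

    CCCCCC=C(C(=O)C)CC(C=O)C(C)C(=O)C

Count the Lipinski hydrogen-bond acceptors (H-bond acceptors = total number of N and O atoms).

3

N atoms: 0; O atoms: 3.
Lipinski HBA = 0 + 3 = 3.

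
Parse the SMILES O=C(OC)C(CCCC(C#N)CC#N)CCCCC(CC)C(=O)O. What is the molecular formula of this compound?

Walk through each heavy atom and fill implicit hydrogens from standard valence (C 4, N 3, O 2, S 2, halogen 1):
  atom 1: O, bond orders sum to 2 (valence 2) → 0 H
  atom 2: C, bond orders sum to 4 (valence 4) → 0 H
  atom 3: O, bond orders sum to 2 (valence 2) → 0 H
  atom 4: C, bond orders sum to 1 (valence 4) → 3 H
  atom 5: C, bond orders sum to 3 (valence 4) → 1 H
  atom 6: C, bond orders sum to 2 (valence 4) → 2 H
  atom 7: C, bond orders sum to 2 (valence 4) → 2 H
  atom 8: C, bond orders sum to 2 (valence 4) → 2 H
  atom 9: C, bond orders sum to 3 (valence 4) → 1 H
  atom 10: C, bond orders sum to 4 (valence 4) → 0 H
  atom 11: N, bond orders sum to 3 (valence 3) → 0 H
  atom 12: C, bond orders sum to 2 (valence 4) → 2 H
  atom 13: C, bond orders sum to 4 (valence 4) → 0 H
  atom 14: N, bond orders sum to 3 (valence 3) → 0 H
  atom 15: C, bond orders sum to 2 (valence 4) → 2 H
  atom 16: C, bond orders sum to 2 (valence 4) → 2 H
  atom 17: C, bond orders sum to 2 (valence 4) → 2 H
  atom 18: C, bond orders sum to 2 (valence 4) → 2 H
  atom 19: C, bond orders sum to 3 (valence 4) → 1 H
  atom 20: C, bond orders sum to 2 (valence 4) → 2 H
  atom 21: C, bond orders sum to 1 (valence 4) → 3 H
  atom 22: C, bond orders sum to 4 (valence 4) → 0 H
  atom 23: O, bond orders sum to 2 (valence 2) → 0 H
  atom 24: O, bond orders sum to 1 (valence 2) → 1 H
Totals → C:18, H:28, N:2, O:4.
In Hill order: C18H28N2O4.

C18H28N2O4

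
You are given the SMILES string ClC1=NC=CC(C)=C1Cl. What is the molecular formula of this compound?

C6H5Cl2N

Walk through each heavy atom and fill implicit hydrogens from standard valence (C 4, N 3, O 2, S 2, halogen 1):
  atom 1: Cl (halogen, monovalent) → 0 H
  atom 2: C, bond orders sum to 4 (valence 4) → 0 H
  atom 3: N, bond orders sum to 3 (valence 3) → 0 H
  atom 4: C, bond orders sum to 3 (valence 4) → 1 H
  atom 5: C, bond orders sum to 3 (valence 4) → 1 H
  atom 6: C, bond orders sum to 4 (valence 4) → 0 H
  atom 7: C, bond orders sum to 1 (valence 4) → 3 H
  atom 8: C, bond orders sum to 4 (valence 4) → 0 H
  atom 9: Cl (halogen, monovalent) → 0 H
Totals → C:6, H:5, Cl:2, N:1.
In Hill order: C6H5Cl2N.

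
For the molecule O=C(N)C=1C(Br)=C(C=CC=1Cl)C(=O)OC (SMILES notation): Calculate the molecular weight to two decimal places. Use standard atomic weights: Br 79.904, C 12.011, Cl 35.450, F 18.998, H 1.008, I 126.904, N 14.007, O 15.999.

First, the molecular formula is C9H7BrClNO3 (counting implicit H from valence).
  Br: 1 × 79.904 = 79.904
  C: 9 × 12.011 = 108.099
  Cl: 1 × 35.450 = 35.450
  H: 7 × 1.008 = 7.056
  N: 1 × 14.007 = 14.007
  O: 3 × 15.999 = 47.997
Sum: 1×79.904 + 9×12.011 + 1×35.450 + 7×1.008 + 1×14.007 + 3×15.999 = 292.513 → 292.51 g/mol.

292.51 g/mol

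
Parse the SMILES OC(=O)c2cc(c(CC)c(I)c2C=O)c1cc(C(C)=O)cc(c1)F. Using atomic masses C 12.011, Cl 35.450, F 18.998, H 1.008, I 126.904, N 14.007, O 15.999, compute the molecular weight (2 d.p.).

440.21 g/mol

First, the molecular formula is C18H14FIO4 (counting implicit H from valence).
  C: 18 × 12.011 = 216.198
  F: 1 × 18.998 = 18.998
  H: 14 × 1.008 = 14.112
  I: 1 × 126.904 = 126.904
  O: 4 × 15.999 = 63.996
Sum: 18×12.011 + 1×18.998 + 14×1.008 + 1×126.904 + 4×15.999 = 440.208 → 440.21 g/mol.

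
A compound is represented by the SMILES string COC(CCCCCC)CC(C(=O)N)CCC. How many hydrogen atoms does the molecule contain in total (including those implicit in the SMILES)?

29

Walk through each heavy atom and fill implicit hydrogens from standard valence (C 4, N 3, O 2, S 2, halogen 1):
  atom 1: C, bond orders sum to 1 (valence 4) → 3 H
  atom 2: O, bond orders sum to 2 (valence 2) → 0 H
  atom 3: C, bond orders sum to 3 (valence 4) → 1 H
  atom 4: C, bond orders sum to 2 (valence 4) → 2 H
  atom 5: C, bond orders sum to 2 (valence 4) → 2 H
  atom 6: C, bond orders sum to 2 (valence 4) → 2 H
  atom 7: C, bond orders sum to 2 (valence 4) → 2 H
  atom 8: C, bond orders sum to 2 (valence 4) → 2 H
  atom 9: C, bond orders sum to 1 (valence 4) → 3 H
  atom 10: C, bond orders sum to 2 (valence 4) → 2 H
  atom 11: C, bond orders sum to 3 (valence 4) → 1 H
  atom 12: C, bond orders sum to 4 (valence 4) → 0 H
  atom 13: O, bond orders sum to 2 (valence 2) → 0 H
  atom 14: N, bond orders sum to 1 (valence 3) → 2 H
  atom 15: C, bond orders sum to 2 (valence 4) → 2 H
  atom 16: C, bond orders sum to 2 (valence 4) → 2 H
  atom 17: C, bond orders sum to 1 (valence 4) → 3 H
Total hydrogens: 29.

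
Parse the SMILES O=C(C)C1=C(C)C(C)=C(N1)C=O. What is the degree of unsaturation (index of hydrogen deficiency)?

5

Degree of unsaturation = (number of rings) + (number of π bonds).
Ring closures in the SMILES: 1.
π bonds: 4 double bonds (each 1 DoU) → 4 DoU from unsaturation.
Total DoU = 1 + 4 = 5.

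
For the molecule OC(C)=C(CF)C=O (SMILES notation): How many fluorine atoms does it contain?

Scan the SMILES for F atoms (remember two-letter symbols like Cl and Br are single atoms).
Fluorine count: 1.

1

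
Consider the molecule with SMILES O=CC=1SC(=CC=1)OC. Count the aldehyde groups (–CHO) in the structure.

1

The aldehyde motif appears at heavy-atom position 2 in the SMILES.
Other groups present: 1 ether.
Aldehyde count: 1.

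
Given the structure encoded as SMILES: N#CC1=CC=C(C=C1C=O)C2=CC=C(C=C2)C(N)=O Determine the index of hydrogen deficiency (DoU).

Degree of unsaturation = (number of rings) + (number of π bonds).
Ring closures in the SMILES: 2.
π bonds: 8 double bonds (each 1 DoU), 1 triple bond (each 2 DoU) → 10 DoU from unsaturation.
Total DoU = 2 + 10 = 12.

12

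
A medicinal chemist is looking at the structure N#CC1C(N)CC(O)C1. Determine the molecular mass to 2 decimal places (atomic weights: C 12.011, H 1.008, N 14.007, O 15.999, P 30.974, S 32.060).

First, the molecular formula is C6H10N2O (counting implicit H from valence).
  C: 6 × 12.011 = 72.066
  H: 10 × 1.008 = 10.080
  N: 2 × 14.007 = 28.014
  O: 1 × 15.999 = 15.999
Sum: 6×12.011 + 10×1.008 + 2×14.007 + 1×15.999 = 126.159 → 126.16 g/mol.

126.16 g/mol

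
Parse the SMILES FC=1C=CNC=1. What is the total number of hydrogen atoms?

4

Walk through each heavy atom and fill implicit hydrogens from standard valence (C 4, N 3, O 2, S 2, halogen 1):
  atom 1: F (halogen, monovalent) → 0 H
  atom 2: C, bond orders sum to 4 (valence 4) → 0 H
  atom 3: C, bond orders sum to 3 (valence 4) → 1 H
  atom 4: C, bond orders sum to 3 (valence 4) → 1 H
  atom 5: N, bond orders sum to 2 (valence 3) → 1 H
  atom 6: C, bond orders sum to 3 (valence 4) → 1 H
Total hydrogens: 4.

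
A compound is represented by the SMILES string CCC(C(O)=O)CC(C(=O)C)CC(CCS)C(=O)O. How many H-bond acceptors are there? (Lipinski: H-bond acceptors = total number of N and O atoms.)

N atoms: 0; O atoms: 5.
Lipinski HBA = 0 + 5 = 5.

5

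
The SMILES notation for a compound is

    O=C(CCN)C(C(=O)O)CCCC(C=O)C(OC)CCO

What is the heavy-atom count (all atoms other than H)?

21

Every atom symbol written in the SMILES (organic subset) is one heavy atom; implicit H are not written.
Heavy atoms by element → C:14, N:1, O:6.
Total: 21.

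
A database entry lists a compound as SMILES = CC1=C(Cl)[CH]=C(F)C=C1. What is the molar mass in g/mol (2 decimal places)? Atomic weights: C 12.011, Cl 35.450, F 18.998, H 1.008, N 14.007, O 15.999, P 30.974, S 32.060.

First, the molecular formula is C7H6ClF (counting implicit H from valence).
  C: 7 × 12.011 = 84.077
  Cl: 1 × 35.450 = 35.450
  F: 1 × 18.998 = 18.998
  H: 6 × 1.008 = 6.048
Sum: 7×12.011 + 1×35.450 + 1×18.998 + 6×1.008 = 144.573 → 144.57 g/mol.

144.57 g/mol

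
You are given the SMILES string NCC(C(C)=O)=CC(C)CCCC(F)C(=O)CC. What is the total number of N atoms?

Scan the SMILES for N atoms (remember two-letter symbols like Cl and Br are single atoms).
Nitrogen count: 1.

1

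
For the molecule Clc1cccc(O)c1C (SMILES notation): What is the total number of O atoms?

1

Scan the SMILES for O atoms (remember two-letter symbols like Cl and Br are single atoms).
Oxygen count: 1.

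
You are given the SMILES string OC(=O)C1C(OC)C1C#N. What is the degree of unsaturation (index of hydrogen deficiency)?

Degree of unsaturation = (number of rings) + (number of π bonds).
Ring closures in the SMILES: 1.
π bonds: 1 double bond (each 1 DoU), 1 triple bond (each 2 DoU) → 3 DoU from unsaturation.
Total DoU = 1 + 3 = 4.

4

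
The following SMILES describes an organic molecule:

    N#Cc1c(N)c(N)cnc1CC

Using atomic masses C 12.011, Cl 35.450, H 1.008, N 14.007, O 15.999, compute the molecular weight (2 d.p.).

First, the molecular formula is C8H10N4 (counting implicit H from valence).
  C: 8 × 12.011 = 96.088
  H: 10 × 1.008 = 10.080
  N: 4 × 14.007 = 56.028
Sum: 8×12.011 + 10×1.008 + 4×14.007 = 162.196 → 162.20 g/mol.

162.20 g/mol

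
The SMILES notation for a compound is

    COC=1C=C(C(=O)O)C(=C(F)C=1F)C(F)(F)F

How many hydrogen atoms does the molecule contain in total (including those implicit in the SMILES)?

5

Walk through each heavy atom and fill implicit hydrogens from standard valence (C 4, N 3, O 2, S 2, halogen 1):
  atom 1: C, bond orders sum to 1 (valence 4) → 3 H
  atom 2: O, bond orders sum to 2 (valence 2) → 0 H
  atom 3: C, bond orders sum to 4 (valence 4) → 0 H
  atom 4: C, bond orders sum to 3 (valence 4) → 1 H
  atom 5: C, bond orders sum to 4 (valence 4) → 0 H
  atom 6: C, bond orders sum to 4 (valence 4) → 0 H
  atom 7: O, bond orders sum to 2 (valence 2) → 0 H
  atom 8: O, bond orders sum to 1 (valence 2) → 1 H
  atom 9: C, bond orders sum to 4 (valence 4) → 0 H
  atom 10: C, bond orders sum to 4 (valence 4) → 0 H
  atom 11: F (halogen, monovalent) → 0 H
  atom 12: C, bond orders sum to 4 (valence 4) → 0 H
  atom 13: F (halogen, monovalent) → 0 H
  atom 14: C, bond orders sum to 4 (valence 4) → 0 H
  atom 15: F (halogen, monovalent) → 0 H
  atom 16: F (halogen, monovalent) → 0 H
  atom 17: F (halogen, monovalent) → 0 H
Total hydrogens: 5.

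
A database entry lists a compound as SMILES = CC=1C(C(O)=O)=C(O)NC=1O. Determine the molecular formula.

C6H7NO4

Walk through each heavy atom and fill implicit hydrogens from standard valence (C 4, N 3, O 2, S 2, halogen 1):
  atom 1: C, bond orders sum to 1 (valence 4) → 3 H
  atom 2: C, bond orders sum to 4 (valence 4) → 0 H
  atom 3: C, bond orders sum to 4 (valence 4) → 0 H
  atom 4: C, bond orders sum to 4 (valence 4) → 0 H
  atom 5: O, bond orders sum to 1 (valence 2) → 1 H
  atom 6: O, bond orders sum to 2 (valence 2) → 0 H
  atom 7: C, bond orders sum to 4 (valence 4) → 0 H
  atom 8: O, bond orders sum to 1 (valence 2) → 1 H
  atom 9: N, bond orders sum to 2 (valence 3) → 1 H
  atom 10: C, bond orders sum to 4 (valence 4) → 0 H
  atom 11: O, bond orders sum to 1 (valence 2) → 1 H
Totals → C:6, H:7, N:1, O:4.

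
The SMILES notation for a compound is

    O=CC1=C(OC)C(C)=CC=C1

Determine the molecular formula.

C9H10O2

Walk through each heavy atom and fill implicit hydrogens from standard valence (C 4, N 3, O 2, S 2, halogen 1):
  atom 1: O, bond orders sum to 2 (valence 2) → 0 H
  atom 2: C, bond orders sum to 3 (valence 4) → 1 H
  atom 3: C, bond orders sum to 4 (valence 4) → 0 H
  atom 4: C, bond orders sum to 4 (valence 4) → 0 H
  atom 5: O, bond orders sum to 2 (valence 2) → 0 H
  atom 6: C, bond orders sum to 1 (valence 4) → 3 H
  atom 7: C, bond orders sum to 4 (valence 4) → 0 H
  atom 8: C, bond orders sum to 1 (valence 4) → 3 H
  atom 9: C, bond orders sum to 3 (valence 4) → 1 H
  atom 10: C, bond orders sum to 3 (valence 4) → 1 H
  atom 11: C, bond orders sum to 3 (valence 4) → 1 H
Totals → C:9, H:10, O:2.
In Hill order: C9H10O2.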